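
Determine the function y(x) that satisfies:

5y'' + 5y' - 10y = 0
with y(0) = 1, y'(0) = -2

General solution: y = C₁e^x + C₂e^(-2x)
Applying ICs: C₁ = 0, C₂ = 1
Particular solution: y = e^(-2x)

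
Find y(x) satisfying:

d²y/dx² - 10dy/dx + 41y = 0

Characteristic equation: r² - 10r + 41 = 0
Roots: r = 5 ± 4i (complex conjugates)
General solution: y = e^(5x)(C₁cos(4x) + C₂sin(4x))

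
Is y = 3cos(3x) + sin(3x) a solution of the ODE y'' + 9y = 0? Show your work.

Verification:
y'' = -27cos(3x) - 9sin(3x)
y'' + 9y = 0 ✓

Yes, it is a solution.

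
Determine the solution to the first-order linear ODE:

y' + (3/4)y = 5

Using integrating factor method:

General solution: y = 20/3 + Ce^(-3x/4)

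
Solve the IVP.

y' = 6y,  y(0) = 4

General solution: y = Ce^(6x)
Applying IC y(0) = 4:
Particular solution: y = 4e^(6x)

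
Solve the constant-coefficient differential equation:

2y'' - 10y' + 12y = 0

Characteristic equation: 2r² - 10r + 12 = 0
Divide by 2: r² - 5r + 6 = 0
Roots: r = 2, 3 (distinct real)
General solution: y = C₁e^(2x) + C₂e^(3x)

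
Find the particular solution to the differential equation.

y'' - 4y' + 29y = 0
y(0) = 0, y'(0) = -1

General solution: y = e^(2x)(C₁cos(5x) + C₂sin(5x))
Complex roots r = 2 ± 5i
Applying ICs: C₁ = 0, C₂ = -1/5
Particular solution: y = e^(2x)(-(1/5)sin(5x))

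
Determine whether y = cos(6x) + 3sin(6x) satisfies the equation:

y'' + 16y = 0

Verification:
y'' = -36cos(6x) - 108sin(6x)
y'' + 16y ≠ 0 (frequency mismatch: got 36 instead of 16)

No, it is not a solution.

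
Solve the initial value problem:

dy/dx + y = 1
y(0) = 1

General solution: y = 1 + Ce^(-x)
Applying y(0) = 1: C = 1 - 1 = 0
Particular solution: y = 1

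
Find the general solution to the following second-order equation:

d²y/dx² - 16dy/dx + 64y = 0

Characteristic equation: r² - 16r + 64 = 0
Factored: (r - 8)² = 0
Repeated root: r = 8
General solution: y = (C₁ + C₂x)e^(8x)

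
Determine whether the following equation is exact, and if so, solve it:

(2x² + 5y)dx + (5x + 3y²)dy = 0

Verify exactness: ∂M/∂y = ∂N/∂x ✓
Find F(x,y) such that ∂F/∂x = M, ∂F/∂y = N
Solution: 2x³/3 + 5xy + y³ = C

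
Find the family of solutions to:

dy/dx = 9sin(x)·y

Separating variables and integrating:
ln|y| = -9cos(x) + C

General solution: y = Ce^(-9cos(x))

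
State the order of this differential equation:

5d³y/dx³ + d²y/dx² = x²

The order is 3 (highest derivative is of order 3).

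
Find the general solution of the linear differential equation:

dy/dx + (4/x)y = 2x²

Using integrating factor method:

General solution: y = (2/7)x^3 + Cx^(-4)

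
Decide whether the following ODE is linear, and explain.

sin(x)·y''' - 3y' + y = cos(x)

Linear (y and its derivatives appear to the first power only, no products of y terms)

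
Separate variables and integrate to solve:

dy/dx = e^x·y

Separating variables and integrating:
ln|y| = e^x + C

General solution: y = Ce^(e^x)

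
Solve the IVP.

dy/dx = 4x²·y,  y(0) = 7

General solution: y = Ce^(4x³/3)
Applying IC y(0) = 7:
Particular solution: y = 7e^(4x³/3)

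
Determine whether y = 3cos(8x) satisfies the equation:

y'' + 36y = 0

Verification:
y'' = -192cos(8x)
y'' + 36y ≠ 0 (frequency mismatch: got 64 instead of 36)

No, it is not a solution.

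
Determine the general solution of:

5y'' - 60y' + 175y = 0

Characteristic equation: 5r² - 60r + 175 = 0
Divide by 5: r² - 12r + 35 = 0
Roots: r = 7, 5 (distinct real)
General solution: y = C₁e^(7x) + C₂e^(5x)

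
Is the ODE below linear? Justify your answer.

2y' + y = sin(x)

Yes. Linear (y and its derivatives appear to the first power only, no products of y terms)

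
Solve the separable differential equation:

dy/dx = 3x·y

Separating variables and integrating:
ln|y| = 3x^2/2 + C

General solution: y = Ce^(3x^2/2)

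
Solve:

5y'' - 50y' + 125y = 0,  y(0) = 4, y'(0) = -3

General solution: y = (C₁ + C₂x)e^(5x)
Repeated root r = 5
Applying ICs: C₁ = 4, C₂ = -23
Particular solution: y = (4 - 23x)e^(5x)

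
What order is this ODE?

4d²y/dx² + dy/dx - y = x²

The order is 2 (highest derivative is of order 2).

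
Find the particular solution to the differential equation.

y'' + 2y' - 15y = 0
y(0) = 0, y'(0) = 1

General solution: y = C₁e^(3x) + C₂e^(-5x)
Applying ICs: C₁ = 1/8, C₂ = -1/8
Particular solution: y = (1/8)e^(3x) - (1/8)e^(-5x)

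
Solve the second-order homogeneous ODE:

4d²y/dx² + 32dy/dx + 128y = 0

Characteristic equation: 4r² + 32r + 128 = 0
Divide by 4: r² + 8r + 32 = 0
Roots: r = -4 ± 4i (complex conjugates)
General solution: y = e^(-4x)(C₁cos(4x) + C₂sin(4x))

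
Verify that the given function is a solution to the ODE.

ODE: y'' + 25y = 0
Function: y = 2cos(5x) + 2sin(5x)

Verification:
y'' = -50cos(5x) - 50sin(5x)
y'' + 25y = 0 ✓

Yes, it is a solution.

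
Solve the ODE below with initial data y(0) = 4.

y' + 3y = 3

General solution: y = 1 + Ce^(-3x)
Applying y(0) = 4: C = 4 - 1 = 3
Particular solution: y = 1 + 3e^(-3x)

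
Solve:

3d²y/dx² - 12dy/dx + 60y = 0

Characteristic equation: 3r² - 12r + 60 = 0
Divide by 3: r² - 4r + 20 = 0
Roots: r = 2 ± 4i (complex conjugates)
General solution: y = e^(2x)(C₁cos(4x) + C₂sin(4x))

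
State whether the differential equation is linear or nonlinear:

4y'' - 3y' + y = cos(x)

Linear (y and its derivatives appear to the first power only, no products of y terms)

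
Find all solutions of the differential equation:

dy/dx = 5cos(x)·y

Separating variables and integrating:
ln|y| = 5sin(x) + C

General solution: y = Ce^(5sin(x))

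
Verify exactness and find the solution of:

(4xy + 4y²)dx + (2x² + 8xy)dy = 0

Verify exactness: ∂M/∂y = ∂N/∂x ✓
Find F(x,y) such that ∂F/∂x = M, ∂F/∂y = N
Solution: 2x²y + 4xy² = C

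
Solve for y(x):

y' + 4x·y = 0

Using integrating factor method:

General solution: y = Ce^(-2x^2)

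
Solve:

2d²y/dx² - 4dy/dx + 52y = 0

Characteristic equation: 2r² - 4r + 52 = 0
Divide by 2: r² - 2r + 26 = 0
Roots: r = 1 ± 5i (complex conjugates)
General solution: y = e^x(C₁cos(5x) + C₂sin(5x))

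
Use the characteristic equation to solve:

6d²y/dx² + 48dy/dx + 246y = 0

Characteristic equation: 6r² + 48r + 246 = 0
Divide by 6: r² + 8r + 41 = 0
Roots: r = -4 ± 5i (complex conjugates)
General solution: y = e^(-4x)(C₁cos(5x) + C₂sin(5x))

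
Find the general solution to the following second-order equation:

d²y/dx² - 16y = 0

Characteristic equation: r² - 16 = 0
Roots: r = 4, -4 (distinct real)
General solution: y = C₁e^(4x) + C₂e^(-4x)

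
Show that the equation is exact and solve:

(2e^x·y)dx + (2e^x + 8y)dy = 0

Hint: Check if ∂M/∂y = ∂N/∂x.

Verify exactness: ∂M/∂y = ∂N/∂x ✓
Find F(x,y) such that ∂F/∂x = M, ∂F/∂y = N
Solution: 2e^x·y + 4y² = C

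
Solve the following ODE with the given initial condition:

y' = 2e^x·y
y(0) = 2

General solution: y = Ce^(2e^x)
Applying IC y(0) = 2:
Particular solution: y = 2e^(2(e^x - 1))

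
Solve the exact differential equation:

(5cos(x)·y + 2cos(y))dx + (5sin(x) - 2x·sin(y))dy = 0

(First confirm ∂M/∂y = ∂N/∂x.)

Verify exactness: ∂M/∂y = ∂N/∂x ✓
Find F(x,y) such that ∂F/∂x = M, ∂F/∂y = N
Solution: 5sin(x)·y + 2x·cos(y) = C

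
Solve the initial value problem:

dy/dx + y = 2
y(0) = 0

General solution: y = 2 + Ce^(-x)
Applying y(0) = 0: C = 0 - 2 = -2
Particular solution: y = 2 - 2e^(-x)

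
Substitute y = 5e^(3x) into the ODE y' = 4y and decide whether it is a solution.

Verification:
y = 5e^(3x)
y' = 15e^(3x)
But 4y = 20e^(3x)
y' ≠ 4y — the derivative does not match

No, it is not a solution.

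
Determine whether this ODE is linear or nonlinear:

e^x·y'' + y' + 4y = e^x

Linear (y and its derivatives appear to the first power only, no products of y terms)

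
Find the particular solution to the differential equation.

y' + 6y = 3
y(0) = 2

General solution: y = 1/2 + Ce^(-6x)
Applying y(0) = 2: C = 2 - 1/2 = 3/2
Particular solution: y = 1/2 + (3/2)e^(-6x)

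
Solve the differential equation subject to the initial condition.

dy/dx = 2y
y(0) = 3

General solution: y = Ce^(2x)
Applying IC y(0) = 3:
Particular solution: y = 3e^(2x)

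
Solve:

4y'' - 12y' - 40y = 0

Characteristic equation: 4r² - 12r - 40 = 0
Divide by 4: r² - 3r - 10 = 0
Roots: r = 5, -2 (distinct real)
General solution: y = C₁e^(5x) + C₂e^(-2x)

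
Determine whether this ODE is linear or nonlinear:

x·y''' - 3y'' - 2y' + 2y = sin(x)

Linear (y and its derivatives appear to the first power only, no products of y terms)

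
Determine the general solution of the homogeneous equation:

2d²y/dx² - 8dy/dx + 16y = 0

Characteristic equation: 2r² - 8r + 16 = 0
Divide by 2: r² - 4r + 8 = 0
Roots: r = 2 ± 2i (complex conjugates)
General solution: y = e^(2x)(C₁cos(2x) + C₂sin(2x))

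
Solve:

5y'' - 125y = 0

Characteristic equation: 5r² - 125 = 0
Divide by 5: r² - 25 = 0
Roots: r = 5, -5 (distinct real)
General solution: y = C₁e^(5x) + C₂e^(-5x)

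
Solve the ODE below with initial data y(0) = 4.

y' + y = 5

General solution: y = 5 + Ce^(-x)
Applying y(0) = 4: C = 4 - 5 = -1
Particular solution: y = 5 - e^(-x)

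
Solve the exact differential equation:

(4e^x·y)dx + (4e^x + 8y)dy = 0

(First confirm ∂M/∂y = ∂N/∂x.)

Verify exactness: ∂M/∂y = ∂N/∂x ✓
Find F(x,y) such that ∂F/∂x = M, ∂F/∂y = N
Solution: 4e^x·y + 4y² = C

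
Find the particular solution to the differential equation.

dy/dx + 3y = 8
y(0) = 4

General solution: y = 8/3 + Ce^(-3x)
Applying y(0) = 4: C = 4 - 8/3 = 4/3
Particular solution: y = 8/3 + (4/3)e^(-3x)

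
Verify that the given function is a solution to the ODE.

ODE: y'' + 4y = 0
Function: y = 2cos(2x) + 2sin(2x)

Verification:
y'' = -8cos(2x) - 8sin(2x)
y'' + 4y = 0 ✓

Yes, it is a solution.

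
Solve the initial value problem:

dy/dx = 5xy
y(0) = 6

General solution: y = Ce^(5x²/2)
Applying IC y(0) = 6:
Particular solution: y = 6e^(5x²/2)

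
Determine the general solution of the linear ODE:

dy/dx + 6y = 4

Using integrating factor method:

General solution: y = 2/3 + Ce^(-6x)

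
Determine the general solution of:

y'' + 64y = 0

Characteristic equation: r² + 64 = 0
Roots: r = ±8i (complex conjugates)
General solution: y = C₁cos(8x) + C₂sin(8x)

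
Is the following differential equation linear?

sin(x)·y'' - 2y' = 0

Yes. Linear (y and its derivatives appear to the first power only, no products of y terms)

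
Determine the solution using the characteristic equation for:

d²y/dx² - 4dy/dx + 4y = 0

Characteristic equation: r² - 4r + 4 = 0
Factored: (r - 2)² = 0
Repeated root: r = 2
General solution: y = (C₁ + C₂x)e^(2x)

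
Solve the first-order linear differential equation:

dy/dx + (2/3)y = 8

Using integrating factor method:

General solution: y = 12 + Ce^(-2x/3)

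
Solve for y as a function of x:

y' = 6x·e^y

Separating variables and integrating:
-e^(-y) = 3x² + C

General solution: y = -ln(C - 3x²)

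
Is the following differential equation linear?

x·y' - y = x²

Yes. Linear (y and its derivatives appear to the first power only, no products of y terms)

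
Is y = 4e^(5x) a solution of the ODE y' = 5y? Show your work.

Verification:
y = 4e^(5x)
y' = 20e^(5x)
5y = 20e^(5x)
y' = 5y ✓

Yes, it is a solution.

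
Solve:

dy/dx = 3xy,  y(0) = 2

General solution: y = Ce^(3x²/2)
Applying IC y(0) = 2:
Particular solution: y = 2e^(3x²/2)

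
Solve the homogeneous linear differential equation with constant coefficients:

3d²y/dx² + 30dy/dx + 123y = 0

Characteristic equation: 3r² + 30r + 123 = 0
Divide by 3: r² + 10r + 41 = 0
Roots: r = -5 ± 4i (complex conjugates)
General solution: y = e^(-5x)(C₁cos(4x) + C₂sin(4x))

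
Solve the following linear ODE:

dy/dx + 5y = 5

Using integrating factor method:

General solution: y = 1 + Ce^(-5x)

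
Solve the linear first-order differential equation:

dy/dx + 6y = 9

Using integrating factor method:

General solution: y = 3/2 + Ce^(-6x)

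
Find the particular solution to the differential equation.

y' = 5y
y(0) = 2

General solution: y = Ce^(5x)
Applying IC y(0) = 2:
Particular solution: y = 2e^(5x)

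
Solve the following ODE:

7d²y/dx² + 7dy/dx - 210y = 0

Characteristic equation: 7r² + 7r - 210 = 0
Divide by 7: r² + r - 30 = 0
Roots: r = 5, -6 (distinct real)
General solution: y = C₁e^(5x) + C₂e^(-6x)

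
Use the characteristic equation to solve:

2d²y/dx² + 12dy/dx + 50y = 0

Characteristic equation: 2r² + 12r + 50 = 0
Divide by 2: r² + 6r + 25 = 0
Roots: r = -3 ± 4i (complex conjugates)
General solution: y = e^(-3x)(C₁cos(4x) + C₂sin(4x))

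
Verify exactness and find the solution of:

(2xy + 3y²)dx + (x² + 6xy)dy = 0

Verify exactness: ∂M/∂y = ∂N/∂x ✓
Find F(x,y) such that ∂F/∂x = M, ∂F/∂y = N
Solution: x²y + 3xy² = C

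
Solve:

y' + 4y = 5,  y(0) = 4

General solution: y = 5/4 + Ce^(-4x)
Applying y(0) = 4: C = 4 - 5/4 = 11/4
Particular solution: y = 5/4 + (11/4)e^(-4x)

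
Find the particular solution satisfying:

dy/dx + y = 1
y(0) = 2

General solution: y = 1 + Ce^(-x)
Applying y(0) = 2: C = 2 - 1 = 1
Particular solution: y = 1 + e^(-x)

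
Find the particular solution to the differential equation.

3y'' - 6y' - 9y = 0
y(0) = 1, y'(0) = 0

General solution: y = C₁e^(3x) + C₂e^(-x)
Applying ICs: C₁ = 1/4, C₂ = 3/4
Particular solution: y = (1/4)e^(3x) + (3/4)e^(-x)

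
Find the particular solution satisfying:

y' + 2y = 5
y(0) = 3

General solution: y = 5/2 + Ce^(-2x)
Applying y(0) = 3: C = 3 - 5/2 = 1/2
Particular solution: y = 5/2 + (1/2)e^(-2x)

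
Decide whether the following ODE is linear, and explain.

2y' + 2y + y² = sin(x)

Nonlinear (y² term)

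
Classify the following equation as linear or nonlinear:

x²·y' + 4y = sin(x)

Linear (y and its derivatives appear to the first power only, no products of y terms)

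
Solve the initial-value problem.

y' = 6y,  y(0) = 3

General solution: y = Ce^(6x)
Applying IC y(0) = 3:
Particular solution: y = 3e^(6x)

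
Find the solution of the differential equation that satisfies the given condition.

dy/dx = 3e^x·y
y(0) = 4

General solution: y = Ce^(3e^x)
Applying IC y(0) = 4:
Particular solution: y = 4e^(3(e^x - 1))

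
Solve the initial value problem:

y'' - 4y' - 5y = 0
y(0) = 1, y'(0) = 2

General solution: y = C₁e^(5x) + C₂e^(-x)
Applying ICs: C₁ = 1/2, C₂ = 1/2
Particular solution: y = (1/2)e^(5x) + (1/2)e^(-x)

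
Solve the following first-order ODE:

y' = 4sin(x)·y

Separating variables and integrating:
ln|y| = -4cos(x) + C

General solution: y = Ce^(-4cos(x))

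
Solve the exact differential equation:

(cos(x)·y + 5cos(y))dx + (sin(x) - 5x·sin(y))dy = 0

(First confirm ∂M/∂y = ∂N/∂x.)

Verify exactness: ∂M/∂y = ∂N/∂x ✓
Find F(x,y) such that ∂F/∂x = M, ∂F/∂y = N
Solution: sin(x)·y + 5x·cos(y) = C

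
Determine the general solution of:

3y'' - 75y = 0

Characteristic equation: 3r² - 75 = 0
Divide by 3: r² - 25 = 0
Roots: r = 5, -5 (distinct real)
General solution: y = C₁e^(5x) + C₂e^(-5x)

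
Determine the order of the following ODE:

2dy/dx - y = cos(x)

The order is 1 (highest derivative is of order 1).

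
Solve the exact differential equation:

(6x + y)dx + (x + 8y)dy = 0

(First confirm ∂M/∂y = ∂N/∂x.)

Verify exactness: ∂M/∂y = ∂N/∂x ✓
Find F(x,y) such that ∂F/∂x = M, ∂F/∂y = N
Solution: 3x² + xy + 4y² = C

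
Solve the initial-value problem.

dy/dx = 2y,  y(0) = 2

General solution: y = Ce^(2x)
Applying IC y(0) = 2:
Particular solution: y = 2e^(2x)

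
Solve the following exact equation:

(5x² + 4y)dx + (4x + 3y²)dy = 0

Verify exactness: ∂M/∂y = ∂N/∂x ✓
Find F(x,y) such that ∂F/∂x = M, ∂F/∂y = N
Solution: 5x³/3 + 4xy + y³ = C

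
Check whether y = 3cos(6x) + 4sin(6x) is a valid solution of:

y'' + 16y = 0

Verification:
y'' = -108cos(6x) - 144sin(6x)
y'' + 16y ≠ 0 (frequency mismatch: got 36 instead of 16)

No, it is not a solution.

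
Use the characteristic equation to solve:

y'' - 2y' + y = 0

Characteristic equation: r² - 2r + 1 = 0
Factored: (r - 1)² = 0
Repeated root: r = 1
General solution: y = (C₁ + C₂x)e^x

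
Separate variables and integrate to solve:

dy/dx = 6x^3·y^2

Separating variables and integrating:
-1/y = 3x^4/2 + C

General solution: y^-1 = (-3/2)x^4 + C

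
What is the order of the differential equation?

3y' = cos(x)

The order is 1 (highest derivative is of order 1).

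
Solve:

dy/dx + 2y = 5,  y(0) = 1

General solution: y = 5/2 + Ce^(-2x)
Applying y(0) = 1: C = 1 - 5/2 = -3/2
Particular solution: y = 5/2 - (3/2)e^(-2x)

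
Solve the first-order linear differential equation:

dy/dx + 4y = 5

Using integrating factor method:

General solution: y = 5/4 + Ce^(-4x)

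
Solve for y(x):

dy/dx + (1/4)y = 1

Using integrating factor method:

General solution: y = 4 + Ce^(-x/4)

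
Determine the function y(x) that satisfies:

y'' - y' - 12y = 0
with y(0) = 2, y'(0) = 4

General solution: y = C₁e^(4x) + C₂e^(-3x)
Applying ICs: C₁ = 10/7, C₂ = 4/7
Particular solution: y = (10/7)e^(4x) + (4/7)e^(-3x)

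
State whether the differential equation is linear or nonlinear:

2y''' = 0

Linear (y and its derivatives appear to the first power only, no products of y terms)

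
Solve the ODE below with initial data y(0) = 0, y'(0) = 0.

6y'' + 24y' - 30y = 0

General solution: y = C₁e^x + C₂e^(-5x)
Applying ICs: C₁ = 0, C₂ = 0
Particular solution: y = 0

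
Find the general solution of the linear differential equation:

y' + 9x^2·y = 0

Using integrating factor method:

General solution: y = Ce^(-3x^3)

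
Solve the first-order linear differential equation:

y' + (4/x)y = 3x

Using integrating factor method:

General solution: y = (1/2)x^2 + Cx^(-4)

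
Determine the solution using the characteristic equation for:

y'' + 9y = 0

Characteristic equation: r² + 9 = 0
Roots: r = ±3i (complex conjugates)
General solution: y = C₁cos(3x) + C₂sin(3x)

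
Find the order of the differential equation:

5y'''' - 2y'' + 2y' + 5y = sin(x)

The order is 4 (highest derivative is of order 4).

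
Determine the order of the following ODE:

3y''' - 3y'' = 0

The order is 3 (highest derivative is of order 3).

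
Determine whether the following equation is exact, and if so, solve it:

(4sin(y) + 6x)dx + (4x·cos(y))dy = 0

Verify exactness: ∂M/∂y = ∂N/∂x ✓
Find F(x,y) such that ∂F/∂x = M, ∂F/∂y = N
Solution: 4x·sin(y) + 3x² = C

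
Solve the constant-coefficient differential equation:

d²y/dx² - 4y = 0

Characteristic equation: r² - 4 = 0
Roots: r = 2, -2 (distinct real)
General solution: y = C₁e^(2x) + C₂e^(-2x)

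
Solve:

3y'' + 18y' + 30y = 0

Characteristic equation: 3r² + 18r + 30 = 0
Divide by 3: r² + 6r + 10 = 0
Roots: r = -3 ± i (complex conjugates)
General solution: y = e^(-3x)(C₁cos(x) + C₂sin(x))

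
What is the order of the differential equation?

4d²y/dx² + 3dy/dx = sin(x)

The order is 2 (highest derivative is of order 2).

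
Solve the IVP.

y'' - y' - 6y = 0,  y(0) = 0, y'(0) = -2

General solution: y = C₁e^(3x) + C₂e^(-2x)
Applying ICs: C₁ = -2/5, C₂ = 2/5
Particular solution: y = -(2/5)e^(3x) + (2/5)e^(-2x)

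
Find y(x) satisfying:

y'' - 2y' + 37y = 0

Characteristic equation: r² - 2r + 37 = 0
Roots: r = 1 ± 6i (complex conjugates)
General solution: y = e^x(C₁cos(6x) + C₂sin(6x))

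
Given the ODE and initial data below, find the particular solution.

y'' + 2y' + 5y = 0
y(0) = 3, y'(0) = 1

General solution: y = e^(-x)(C₁cos(2x) + C₂sin(2x))
Complex roots r = -1 ± 2i
Applying ICs: C₁ = 3, C₂ = 2
Particular solution: y = e^(-x)(3cos(2x) + 2sin(2x))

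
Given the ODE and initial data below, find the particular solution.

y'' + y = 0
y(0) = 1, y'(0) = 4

General solution: y = C₁cos(x) + C₂sin(x)
Complex roots r = ±i
Applying ICs: C₁ = 1, C₂ = 4
Particular solution: y = cos(x) + 4sin(x)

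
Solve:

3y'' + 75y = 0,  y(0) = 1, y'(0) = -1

General solution: y = C₁cos(5x) + C₂sin(5x)
Complex roots r = ±5i
Applying ICs: C₁ = 1, C₂ = -1/5
Particular solution: y = cos(5x) - (1/5)sin(5x)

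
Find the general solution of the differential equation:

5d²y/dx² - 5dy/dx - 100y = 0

Characteristic equation: 5r² - 5r - 100 = 0
Divide by 5: r² - r - 20 = 0
Roots: r = 5, -4 (distinct real)
General solution: y = C₁e^(5x) + C₂e^(-4x)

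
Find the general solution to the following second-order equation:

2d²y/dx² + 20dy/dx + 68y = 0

Characteristic equation: 2r² + 20r + 68 = 0
Divide by 2: r² + 10r + 34 = 0
Roots: r = -5 ± 3i (complex conjugates)
General solution: y = e^(-5x)(C₁cos(3x) + C₂sin(3x))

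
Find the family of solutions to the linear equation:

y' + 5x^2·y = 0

Using integrating factor method:

General solution: y = Ce^(-5x^3/3)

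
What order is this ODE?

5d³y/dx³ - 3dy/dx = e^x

The order is 3 (highest derivative is of order 3).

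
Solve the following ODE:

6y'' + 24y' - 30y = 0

Characteristic equation: 6r² + 24r - 30 = 0
Divide by 6: r² + 4r - 5 = 0
Roots: r = 1, -5 (distinct real)
General solution: y = C₁e^x + C₂e^(-5x)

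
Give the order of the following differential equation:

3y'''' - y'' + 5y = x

The order is 4 (highest derivative is of order 4).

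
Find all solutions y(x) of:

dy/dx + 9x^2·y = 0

Using integrating factor method:

General solution: y = Ce^(-3x^3)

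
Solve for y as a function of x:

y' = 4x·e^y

Separating variables and integrating:
-e^(-y) = 2x² + C

General solution: y = -ln(C - 2x²)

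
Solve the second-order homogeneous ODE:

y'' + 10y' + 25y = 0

Characteristic equation: r² + 10r + 25 = 0
Factored: (r + 5)² = 0
Repeated root: r = -5
General solution: y = (C₁ + C₂x)e^(-5x)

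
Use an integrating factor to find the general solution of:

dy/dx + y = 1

Using integrating factor method:

General solution: y = 1 + Ce^(-x)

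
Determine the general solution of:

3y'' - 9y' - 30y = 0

Characteristic equation: 3r² - 9r - 30 = 0
Divide by 3: r² - 3r - 10 = 0
Roots: r = 5, -2 (distinct real)
General solution: y = C₁e^(5x) + C₂e^(-2x)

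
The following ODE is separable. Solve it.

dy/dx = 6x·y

Separating variables and integrating:
ln|y| = 3x^2 + C

General solution: y = Ce^(3x^2)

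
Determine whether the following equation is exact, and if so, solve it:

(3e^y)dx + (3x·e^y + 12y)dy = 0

Verify exactness: ∂M/∂y = ∂N/∂x ✓
Find F(x,y) such that ∂F/∂x = M, ∂F/∂y = N
Solution: 3x·e^y + 6y² = C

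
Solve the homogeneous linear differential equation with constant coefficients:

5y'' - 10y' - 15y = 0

Characteristic equation: 5r² - 10r - 15 = 0
Divide by 5: r² - 2r - 3 = 0
Roots: r = 3, -1 (distinct real)
General solution: y = C₁e^(3x) + C₂e^(-x)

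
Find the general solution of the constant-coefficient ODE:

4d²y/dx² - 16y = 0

Characteristic equation: 4r² - 16 = 0
Divide by 4: r² - 4 = 0
Roots: r = 2, -2 (distinct real)
General solution: y = C₁e^(2x) + C₂e^(-2x)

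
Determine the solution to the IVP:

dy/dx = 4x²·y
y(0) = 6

General solution: y = Ce^(4x³/3)
Applying IC y(0) = 6:
Particular solution: y = 6e^(4x³/3)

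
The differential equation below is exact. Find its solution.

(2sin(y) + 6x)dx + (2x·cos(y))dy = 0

Verify exactness: ∂M/∂y = ∂N/∂x ✓
Find F(x,y) such that ∂F/∂x = M, ∂F/∂y = N
Solution: 2x·sin(y) + 3x² = C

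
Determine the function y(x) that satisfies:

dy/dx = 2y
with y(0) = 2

General solution: y = Ce^(2x)
Applying IC y(0) = 2:
Particular solution: y = 2e^(2x)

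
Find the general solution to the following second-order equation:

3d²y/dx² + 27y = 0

Characteristic equation: 3r² + 27 = 0
Divide by 3: r² + 9 = 0
Roots: r = ±3i (complex conjugates)
General solution: y = C₁cos(3x) + C₂sin(3x)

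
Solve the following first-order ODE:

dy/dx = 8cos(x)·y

Separating variables and integrating:
ln|y| = 8sin(x) + C

General solution: y = Ce^(8sin(x))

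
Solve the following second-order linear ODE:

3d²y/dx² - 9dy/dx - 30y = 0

Characteristic equation: 3r² - 9r - 30 = 0
Divide by 3: r² - 3r - 10 = 0
Roots: r = 5, -2 (distinct real)
General solution: y = C₁e^(5x) + C₂e^(-2x)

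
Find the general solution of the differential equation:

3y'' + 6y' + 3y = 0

Characteristic equation: 3r² + 6r + 3 = 0
Divide by 3: r² + 2r + 1 = 0
Factored: (r + 1)² = 0
Repeated root: r = -1
General solution: y = (C₁ + C₂x)e^(-x)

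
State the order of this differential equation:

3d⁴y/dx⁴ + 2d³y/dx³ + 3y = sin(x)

The order is 4 (highest derivative is of order 4).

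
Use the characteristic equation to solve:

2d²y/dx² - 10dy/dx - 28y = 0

Characteristic equation: 2r² - 10r - 28 = 0
Divide by 2: r² - 5r - 14 = 0
Roots: r = 7, -2 (distinct real)
General solution: y = C₁e^(7x) + C₂e^(-2x)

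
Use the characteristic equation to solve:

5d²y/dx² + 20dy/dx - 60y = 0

Characteristic equation: 5r² + 20r - 60 = 0
Divide by 5: r² + 4r - 12 = 0
Roots: r = 2, -6 (distinct real)
General solution: y = C₁e^(2x) + C₂e^(-6x)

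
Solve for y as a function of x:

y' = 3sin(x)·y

Separating variables and integrating:
ln|y| = -3cos(x) + C

General solution: y = Ce^(-3cos(x))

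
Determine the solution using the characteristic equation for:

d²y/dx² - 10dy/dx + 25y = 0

Characteristic equation: r² - 10r + 25 = 0
Factored: (r - 5)² = 0
Repeated root: r = 5
General solution: y = (C₁ + C₂x)e^(5x)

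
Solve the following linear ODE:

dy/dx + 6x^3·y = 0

Using integrating factor method:

General solution: y = Ce^(-3x^4/2)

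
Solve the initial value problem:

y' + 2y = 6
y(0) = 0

General solution: y = 3 + Ce^(-2x)
Applying y(0) = 0: C = 0 - 3 = -3
Particular solution: y = 3 - 3e^(-2x)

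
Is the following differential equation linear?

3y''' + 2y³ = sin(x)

No. Nonlinear (y³ term)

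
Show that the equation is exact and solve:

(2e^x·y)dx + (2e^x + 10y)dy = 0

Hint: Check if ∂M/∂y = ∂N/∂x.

Verify exactness: ∂M/∂y = ∂N/∂x ✓
Find F(x,y) such that ∂F/∂x = M, ∂F/∂y = N
Solution: 2e^x·y + 5y² = C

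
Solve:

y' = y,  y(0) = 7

General solution: y = Ce^x
Applying IC y(0) = 7:
Particular solution: y = 7e^x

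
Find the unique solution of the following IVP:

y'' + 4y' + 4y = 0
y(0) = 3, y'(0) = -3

General solution: y = (C₁ + C₂x)e^(-2x)
Repeated root r = -2
Applying ICs: C₁ = 3, C₂ = 3
Particular solution: y = (3 + 3x)e^(-2x)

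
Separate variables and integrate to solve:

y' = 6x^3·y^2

Separating variables and integrating:
-1/y = 3x^4/2 + C

General solution: y^-1 = (-3/2)x^4 + C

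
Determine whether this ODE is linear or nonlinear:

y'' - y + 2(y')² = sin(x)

Nonlinear ((y')² term)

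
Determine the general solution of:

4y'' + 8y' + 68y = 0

Characteristic equation: 4r² + 8r + 68 = 0
Divide by 4: r² + 2r + 17 = 0
Roots: r = -1 ± 4i (complex conjugates)
General solution: y = e^(-x)(C₁cos(4x) + C₂sin(4x))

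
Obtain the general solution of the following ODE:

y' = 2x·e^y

Separating variables and integrating:
-e^(-y) = x² + C

General solution: y = -ln(C - x²)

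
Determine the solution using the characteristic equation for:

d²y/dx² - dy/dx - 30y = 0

Characteristic equation: r² - r - 30 = 0
Roots: r = 6, -5 (distinct real)
General solution: y = C₁e^(6x) + C₂e^(-5x)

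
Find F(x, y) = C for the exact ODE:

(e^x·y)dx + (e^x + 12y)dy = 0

Verify exactness: ∂M/∂y = ∂N/∂x ✓
Find F(x,y) such that ∂F/∂x = M, ∂F/∂y = N
Solution: e^x·y + 6y² = C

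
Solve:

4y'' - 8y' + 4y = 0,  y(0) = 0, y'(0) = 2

General solution: y = (C₁ + C₂x)e^x
Repeated root r = 1
Applying ICs: C₁ = 0, C₂ = 2
Particular solution: y = 2xe^x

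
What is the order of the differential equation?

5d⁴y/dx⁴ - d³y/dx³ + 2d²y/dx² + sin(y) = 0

The order is 4 (highest derivative is of order 4).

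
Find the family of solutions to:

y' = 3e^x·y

Separating variables and integrating:
ln|y| = 3e^x + C

General solution: y = Ce^(3e^x)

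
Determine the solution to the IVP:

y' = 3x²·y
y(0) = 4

General solution: y = Ce^(x³)
Applying IC y(0) = 4:
Particular solution: y = 4e^(x³)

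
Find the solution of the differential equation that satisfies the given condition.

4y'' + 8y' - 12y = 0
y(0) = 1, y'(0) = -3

General solution: y = C₁e^x + C₂e^(-3x)
Applying ICs: C₁ = 0, C₂ = 1
Particular solution: y = e^(-3x)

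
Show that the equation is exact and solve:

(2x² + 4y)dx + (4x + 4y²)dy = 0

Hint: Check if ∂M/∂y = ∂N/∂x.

Verify exactness: ∂M/∂y = ∂N/∂x ✓
Find F(x,y) such that ∂F/∂x = M, ∂F/∂y = N
Solution: 2x³/3 + 4xy + 4y³/3 = C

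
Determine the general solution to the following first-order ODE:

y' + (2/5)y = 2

Using integrating factor method:

General solution: y = 5 + Ce^(-2x/5)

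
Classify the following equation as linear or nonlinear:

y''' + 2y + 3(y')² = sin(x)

Nonlinear ((y')² term)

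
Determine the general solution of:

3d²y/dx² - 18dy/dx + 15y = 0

Characteristic equation: 3r² - 18r + 15 = 0
Divide by 3: r² - 6r + 5 = 0
Roots: r = 1, 5 (distinct real)
General solution: y = C₁e^x + C₂e^(5x)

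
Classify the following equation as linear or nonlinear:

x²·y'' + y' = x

Linear (y and its derivatives appear to the first power only, no products of y terms)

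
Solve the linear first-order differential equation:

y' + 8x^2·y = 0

Using integrating factor method:

General solution: y = Ce^(-8x^3/3)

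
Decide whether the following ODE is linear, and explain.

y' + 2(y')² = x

Nonlinear ((y')² term)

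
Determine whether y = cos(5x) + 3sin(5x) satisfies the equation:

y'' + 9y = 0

Verification:
y'' = -25cos(5x) - 75sin(5x)
y'' + 9y ≠ 0 (frequency mismatch: got 25 instead of 9)

No, it is not a solution.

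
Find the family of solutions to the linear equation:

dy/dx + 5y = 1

Using integrating factor method:

General solution: y = 1/5 + Ce^(-5x)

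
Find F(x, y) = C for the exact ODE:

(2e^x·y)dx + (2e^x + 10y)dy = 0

Verify exactness: ∂M/∂y = ∂N/∂x ✓
Find F(x,y) such that ∂F/∂x = M, ∂F/∂y = N
Solution: 2e^x·y + 5y² = C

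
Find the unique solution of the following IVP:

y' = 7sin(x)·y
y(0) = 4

General solution: y = Ce^(-7cos(x))
Applying IC y(0) = 4:
Particular solution: y = 4e^(7(1-cos(x)))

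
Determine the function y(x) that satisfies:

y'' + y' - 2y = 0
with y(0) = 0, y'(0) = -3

General solution: y = C₁e^x + C₂e^(-2x)
Applying ICs: C₁ = -1, C₂ = 1
Particular solution: y = -e^x + e^(-2x)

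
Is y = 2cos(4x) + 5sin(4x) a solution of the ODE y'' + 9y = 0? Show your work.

Verification:
y'' = -32cos(4x) - 80sin(4x)
y'' + 9y ≠ 0 (frequency mismatch: got 16 instead of 9)

No, it is not a solution.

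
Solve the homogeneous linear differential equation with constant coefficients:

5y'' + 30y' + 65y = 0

Characteristic equation: 5r² + 30r + 65 = 0
Divide by 5: r² + 6r + 13 = 0
Roots: r = -3 ± 2i (complex conjugates)
General solution: y = e^(-3x)(C₁cos(2x) + C₂sin(2x))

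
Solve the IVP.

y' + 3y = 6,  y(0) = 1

General solution: y = 2 + Ce^(-3x)
Applying y(0) = 1: C = 1 - 2 = -1
Particular solution: y = 2 - e^(-3x)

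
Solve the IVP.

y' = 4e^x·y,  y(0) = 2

General solution: y = Ce^(4e^x)
Applying IC y(0) = 2:
Particular solution: y = 2e^(4(e^x - 1))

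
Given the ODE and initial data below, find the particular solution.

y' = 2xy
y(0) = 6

General solution: y = Ce^(x²)
Applying IC y(0) = 6:
Particular solution: y = 6e^(x²)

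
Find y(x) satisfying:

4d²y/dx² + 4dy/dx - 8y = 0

Characteristic equation: 4r² + 4r - 8 = 0
Divide by 4: r² + r - 2 = 0
Roots: r = 1, -2 (distinct real)
General solution: y = C₁e^x + C₂e^(-2x)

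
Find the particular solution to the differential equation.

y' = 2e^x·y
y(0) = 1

General solution: y = Ce^(2e^x)
Applying IC y(0) = 1:
Particular solution: y = e^(2(e^x - 1))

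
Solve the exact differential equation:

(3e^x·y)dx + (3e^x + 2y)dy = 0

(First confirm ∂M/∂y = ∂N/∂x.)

Verify exactness: ∂M/∂y = ∂N/∂x ✓
Find F(x,y) such that ∂F/∂x = M, ∂F/∂y = N
Solution: 3e^x·y + y² = C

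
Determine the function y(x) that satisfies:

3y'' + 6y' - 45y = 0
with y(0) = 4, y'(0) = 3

General solution: y = C₁e^(3x) + C₂e^(-5x)
Applying ICs: C₁ = 23/8, C₂ = 9/8
Particular solution: y = (23/8)e^(3x) + (9/8)e^(-5x)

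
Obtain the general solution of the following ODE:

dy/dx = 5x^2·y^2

Separating variables and integrating:
-1/y = 5x^3/3 + C

General solution: y^-1 = (-5/3)x^3 + C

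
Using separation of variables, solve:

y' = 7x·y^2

Separating variables and integrating:
-1/y = 7x^2/2 + C

General solution: y^-1 = (-7/2)x^2 + C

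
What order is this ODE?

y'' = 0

The order is 2 (highest derivative is of order 2).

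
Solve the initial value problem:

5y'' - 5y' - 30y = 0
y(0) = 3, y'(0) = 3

General solution: y = C₁e^(3x) + C₂e^(-2x)
Applying ICs: C₁ = 9/5, C₂ = 6/5
Particular solution: y = (9/5)e^(3x) + (6/5)e^(-2x)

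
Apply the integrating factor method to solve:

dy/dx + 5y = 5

Using integrating factor method:

General solution: y = 1 + Ce^(-5x)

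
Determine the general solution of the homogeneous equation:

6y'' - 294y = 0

Characteristic equation: 6r² - 294 = 0
Divide by 6: r² - 49 = 0
Roots: r = 7, -7 (distinct real)
General solution: y = C₁e^(7x) + C₂e^(-7x)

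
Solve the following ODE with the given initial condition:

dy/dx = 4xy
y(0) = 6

General solution: y = Ce^(2x²)
Applying IC y(0) = 6:
Particular solution: y = 6e^(2x²)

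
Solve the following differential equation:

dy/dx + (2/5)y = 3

Using integrating factor method:

General solution: y = 15/2 + Ce^(-2x/5)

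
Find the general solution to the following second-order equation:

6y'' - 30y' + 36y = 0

Characteristic equation: 6r² - 30r + 36 = 0
Divide by 6: r² - 5r + 6 = 0
Roots: r = 3, 2 (distinct real)
General solution: y = C₁e^(3x) + C₂e^(2x)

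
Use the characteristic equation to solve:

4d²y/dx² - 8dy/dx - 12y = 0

Characteristic equation: 4r² - 8r - 12 = 0
Divide by 4: r² - 2r - 3 = 0
Roots: r = 3, -1 (distinct real)
General solution: y = C₁e^(3x) + C₂e^(-x)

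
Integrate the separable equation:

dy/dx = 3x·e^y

Separating variables and integrating:
-e^(-y) = 3x²/2 + C

General solution: y = -ln(C - 3x²/2)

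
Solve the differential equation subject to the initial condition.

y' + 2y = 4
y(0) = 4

General solution: y = 2 + Ce^(-2x)
Applying y(0) = 4: C = 4 - 2 = 2
Particular solution: y = 2 + 2e^(-2x)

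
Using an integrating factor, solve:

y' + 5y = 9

Using integrating factor method:

General solution: y = 9/5 + Ce^(-5x)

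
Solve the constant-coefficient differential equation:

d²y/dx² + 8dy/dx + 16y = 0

Characteristic equation: r² + 8r + 16 = 0
Factored: (r + 4)² = 0
Repeated root: r = -4
General solution: y = (C₁ + C₂x)e^(-4x)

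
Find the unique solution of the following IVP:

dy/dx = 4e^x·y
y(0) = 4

General solution: y = Ce^(4e^x)
Applying IC y(0) = 4:
Particular solution: y = 4e^(4(e^x - 1))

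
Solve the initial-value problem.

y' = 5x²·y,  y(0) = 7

General solution: y = Ce^(5x³/3)
Applying IC y(0) = 7:
Particular solution: y = 7e^(5x³/3)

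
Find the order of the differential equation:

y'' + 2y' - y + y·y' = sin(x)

The order is 2 (highest derivative is of order 2).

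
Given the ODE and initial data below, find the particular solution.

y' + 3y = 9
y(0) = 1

General solution: y = 3 + Ce^(-3x)
Applying y(0) = 1: C = 1 - 3 = -2
Particular solution: y = 3 - 2e^(-3x)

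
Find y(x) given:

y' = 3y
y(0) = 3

General solution: y = Ce^(3x)
Applying IC y(0) = 3:
Particular solution: y = 3e^(3x)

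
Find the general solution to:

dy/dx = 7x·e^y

Separating variables and integrating:
-e^(-y) = 7x²/2 + C

General solution: y = -ln(C - 7x²/2)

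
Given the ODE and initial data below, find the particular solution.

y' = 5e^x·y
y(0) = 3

General solution: y = Ce^(5e^x)
Applying IC y(0) = 3:
Particular solution: y = 3e^(5(e^x - 1))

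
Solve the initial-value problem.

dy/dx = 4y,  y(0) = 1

General solution: y = Ce^(4x)
Applying IC y(0) = 1:
Particular solution: y = e^(4x)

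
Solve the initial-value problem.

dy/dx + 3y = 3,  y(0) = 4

General solution: y = 1 + Ce^(-3x)
Applying y(0) = 4: C = 4 - 1 = 3
Particular solution: y = 1 + 3e^(-3x)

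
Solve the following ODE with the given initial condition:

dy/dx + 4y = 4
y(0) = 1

General solution: y = 1 + Ce^(-4x)
Applying y(0) = 1: C = 1 - 1 = 0
Particular solution: y = 1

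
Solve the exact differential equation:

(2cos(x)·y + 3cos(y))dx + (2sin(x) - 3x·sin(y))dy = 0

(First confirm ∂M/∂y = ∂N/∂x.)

Verify exactness: ∂M/∂y = ∂N/∂x ✓
Find F(x,y) such that ∂F/∂x = M, ∂F/∂y = N
Solution: 2sin(x)·y + 3x·cos(y) = C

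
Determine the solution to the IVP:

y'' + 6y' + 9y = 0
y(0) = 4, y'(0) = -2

General solution: y = (C₁ + C₂x)e^(-3x)
Repeated root r = -3
Applying ICs: C₁ = 4, C₂ = 10
Particular solution: y = (4 + 10x)e^(-3x)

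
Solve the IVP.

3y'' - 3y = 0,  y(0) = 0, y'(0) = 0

General solution: y = C₁e^x + C₂e^(-x)
Applying ICs: C₁ = 0, C₂ = 0
Particular solution: y = 0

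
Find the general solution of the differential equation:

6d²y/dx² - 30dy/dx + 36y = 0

Characteristic equation: 6r² - 30r + 36 = 0
Divide by 6: r² - 5r + 6 = 0
Roots: r = 3, 2 (distinct real)
General solution: y = C₁e^(3x) + C₂e^(2x)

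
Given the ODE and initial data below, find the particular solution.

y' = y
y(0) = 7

General solution: y = Ce^x
Applying IC y(0) = 7:
Particular solution: y = 7e^x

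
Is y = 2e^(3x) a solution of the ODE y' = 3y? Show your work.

Verification:
y = 2e^(3x)
y' = 6e^(3x)
3y = 6e^(3x)
y' = 3y ✓

Yes, it is a solution.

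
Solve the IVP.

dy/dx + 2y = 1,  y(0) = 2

General solution: y = 1/2 + Ce^(-2x)
Applying y(0) = 2: C = 2 - 1/2 = 3/2
Particular solution: y = 1/2 + (3/2)e^(-2x)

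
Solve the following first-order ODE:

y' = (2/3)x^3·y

Separating variables and integrating:
ln|y| = x^4/6 + C

General solution: y = Ce^(x^4/6)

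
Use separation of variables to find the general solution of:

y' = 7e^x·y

Separating variables and integrating:
ln|y| = 7e^x + C

General solution: y = Ce^(7e^x)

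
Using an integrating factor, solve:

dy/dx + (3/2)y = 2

Using integrating factor method:

General solution: y = 4/3 + Ce^(-3x/2)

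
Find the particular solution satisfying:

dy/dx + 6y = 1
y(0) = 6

General solution: y = 1/6 + Ce^(-6x)
Applying y(0) = 6: C = 6 - 1/6 = 35/6
Particular solution: y = 1/6 + (35/6)e^(-6x)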